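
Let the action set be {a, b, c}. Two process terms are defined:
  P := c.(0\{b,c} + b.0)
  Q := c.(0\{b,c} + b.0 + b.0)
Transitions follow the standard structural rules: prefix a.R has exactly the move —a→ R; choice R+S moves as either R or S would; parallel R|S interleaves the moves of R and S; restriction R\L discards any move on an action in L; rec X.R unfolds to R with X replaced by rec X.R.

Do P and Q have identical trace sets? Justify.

P's transition system — 3 states:
  u0 = c.(0\{b,c} + b.0) | --c--▸ u1
  u1 = 0\{b,c} + b.0 | --b--▸ u2
  u2 = 0 | stopped
Q's transition system — 3 states:
  v0 = c.(0\{b,c} + b.0 + b.0) | --c--▸ v1
  v1 = 0\{b,c} + b.0 + b.0 | --b--▸ v2
  v2 = 0 | stopped
Bisimilarity quotient blocks:
  B0 = {u0, v0}
  B1 = {u1, v1}
  B2 = {u2, v2}
u0 ∈ B0, v0 ∈ B0 → same block
Bisimilar ⇒ trace-equivalent.

traces(P) = traces(Q)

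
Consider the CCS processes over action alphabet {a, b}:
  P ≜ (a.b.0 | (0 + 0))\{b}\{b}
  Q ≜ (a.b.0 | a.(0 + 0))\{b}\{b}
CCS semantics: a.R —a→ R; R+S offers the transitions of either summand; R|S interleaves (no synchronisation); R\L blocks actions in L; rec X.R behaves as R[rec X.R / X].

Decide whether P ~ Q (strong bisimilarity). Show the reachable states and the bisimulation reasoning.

NO

P's transition system — 2 states:
  s0 = (a.b.0 | (0 + 0))\{b}\{b} :: —a→ s1
  s1 = (b.0 | (0 + 0))\{b}\{b} :: (no moves)
Q's transition system — 4 states:
  t0 = (a.b.0 | a.(0 + 0))\{b}\{b} :: —a→ t1, —a→ t2
  t1 = (a.b.0 | (0 + 0))\{b}\{b} :: —a→ t3
  t2 = (b.0 | a.(0 + 0))\{b}\{b} :: —a→ t3
  t3 = (b.0 | (0 + 0))\{b}\{b} :: (no moves)
Bisimilarity quotient blocks:
  B0 = {s0, t1, t2}
  B1 = {s1, t3}
  B2 = {t0}
s0 ∈ B0, t0 ∈ B2 → different blocks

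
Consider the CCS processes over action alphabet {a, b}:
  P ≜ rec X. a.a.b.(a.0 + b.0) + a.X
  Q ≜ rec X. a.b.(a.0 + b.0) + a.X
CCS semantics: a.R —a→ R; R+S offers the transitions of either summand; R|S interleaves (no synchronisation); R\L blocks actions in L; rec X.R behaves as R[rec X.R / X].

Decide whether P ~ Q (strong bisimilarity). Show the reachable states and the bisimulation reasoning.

not bisimilar

LTS(P): 5 reachable states
  u0 = rec X. a.a.b.(a.0 + b.0) + a.X → —a→ u0, —a→ u1
  u1 = a.b.(a.0 + b.0) → —a→ u2
  u2 = b.(a.0 + b.0) → —b→ u3
  u3 = a.0 + b.0 → —a→ u4, —b→ u4
  u4 = 0 → stopped
LTS(Q): 4 reachable states
  v0 = rec X. a.b.(a.0 + b.0) + a.X → —a→ v0, —a→ v1
  v1 = b.(a.0 + b.0) → —b→ v2
  v2 = a.0 + b.0 → —a→ v3, —b→ v3
  v3 = 0 → stopped
Bisimilarity quotient blocks:
  B0 = {u0}
  B1 = {u1}
  B2 = {u2, v1}
  B3 = {u3, v2}
  B4 = {u4, v3}
  B5 = {v0}
u0 ∈ B0, v0 ∈ B5 → different blocks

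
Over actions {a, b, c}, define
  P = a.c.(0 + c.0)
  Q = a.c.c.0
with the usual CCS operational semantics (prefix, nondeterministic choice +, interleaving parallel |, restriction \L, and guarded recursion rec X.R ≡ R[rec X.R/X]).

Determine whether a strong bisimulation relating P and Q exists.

Reachable graph of P (4 states):
  p0 = a.c.(0 + c.0) | =a=> p1
  p1 = c.(0 + c.0) | =c=> p2
  p2 = 0 + c.0 | =c=> p3
  p3 = 0 | deadlocked
Reachable graph of Q (4 states):
  q0 = a.c.c.0 | =a=> q1
  q1 = c.c.0 | =c=> q2
  q2 = c.0 | =c=> q3
  q3 = 0 | deadlocked
Partition-refinement fixed point:
  B0 = {p0, q0}
  B1 = {p1, q1}
  B2 = {p2, q2}
  B3 = {p3, q3}
p0 ∈ B0, q0 ∈ B0 → same block

P ~ Q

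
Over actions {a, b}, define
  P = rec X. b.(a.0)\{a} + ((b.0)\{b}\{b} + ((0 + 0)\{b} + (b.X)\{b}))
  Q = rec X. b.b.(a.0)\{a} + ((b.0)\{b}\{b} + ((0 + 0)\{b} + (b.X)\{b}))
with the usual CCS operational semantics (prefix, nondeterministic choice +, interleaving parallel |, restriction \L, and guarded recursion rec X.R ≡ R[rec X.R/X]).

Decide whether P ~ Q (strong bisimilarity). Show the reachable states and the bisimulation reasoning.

not bisimilar

P's transition system — 2 states:
  s0 = rec X. b.(a.0)\{a} + ((b.0)\{b}\{b} + ((0 + 0)\{b} + (b.X)\{b})) :: =b=> s1
  s1 = (a.0)\{a} :: ∅
Q's transition system — 3 states:
  t0 = rec X. b.b.(a.0)\{a} + ((b.0)\{b}\{b} + ((0 + 0)\{b} + (b.X)\{b})) :: =b=> t1
  t1 = b.(a.0)\{a} :: =b=> t2
  t2 = (a.0)\{a} :: ∅
Partition-refinement fixed point:
  B0 = {s0, t1}
  B1 = {s1, t2}
  B2 = {t0}
s0 ∈ B0, t0 ∈ B2 → different blocks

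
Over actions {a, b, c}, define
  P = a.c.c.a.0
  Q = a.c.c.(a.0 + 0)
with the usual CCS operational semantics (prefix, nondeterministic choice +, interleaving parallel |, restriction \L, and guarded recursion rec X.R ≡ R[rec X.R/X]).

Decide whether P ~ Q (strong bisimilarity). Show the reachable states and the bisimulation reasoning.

Reachable graph of P (5 states):
  p0 = a.c.c.a.0 | ··a··> p1
  p1 = c.c.a.0 | ··c··> p2
  p2 = c.a.0 | ··c··> p3
  p3 = a.0 | ··a··> p4
  p4 = 0 | ∅
Reachable graph of Q (5 states):
  q0 = a.c.c.(a.0 + 0) | ··a··> q1
  q1 = c.c.(a.0 + 0) | ··c··> q2
  q2 = c.(a.0 + 0) | ··c··> q3
  q3 = a.0 + 0 | ··a··> q4
  q4 = 0 | ∅
Coarsest stable partition (strong bisimilarity classes):
  B0 = {p0, q0}
  B1 = {p1, q1}
  B2 = {p2, q2}
  B3 = {p3, q3}
  B4 = {p4, q4}
p0 ∈ B0, q0 ∈ B0 → same block

YES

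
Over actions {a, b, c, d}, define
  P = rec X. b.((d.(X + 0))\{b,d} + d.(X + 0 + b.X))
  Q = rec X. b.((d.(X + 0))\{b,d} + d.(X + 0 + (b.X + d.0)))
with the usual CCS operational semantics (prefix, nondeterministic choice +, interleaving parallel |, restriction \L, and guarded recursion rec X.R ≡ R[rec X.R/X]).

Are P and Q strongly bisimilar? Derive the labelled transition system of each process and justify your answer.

Reachable graph of P (3 states):
  s0 = rec X. b.((d.(X + 0))\{b,d} + d.(X + 0 + b.X)) | ··b··> s1
  s1 = (d.((rec X. b.((d.(X + 0))\{b,d} + d.(X + 0 + b.X))) + 0))\{b,d} + d.((rec X. b.((d.(X + 0))\{b,d} + d.(X + 0 + b.X))) + 0 + b.(rec X. b.((d.(X + 0))\{b,d} + d.(X + 0 + b.X)))) | ··d··> s2
  s2 = (rec X. b.((d.(X + 0))\{b,d} + d.(X + 0 + b.X))) + 0 + b.(rec X. b.((d.(X + 0))\{b,d} + d.(X + 0 + b.X))) | ··b··> s0, ··b··> s1
Reachable graph of Q (4 states):
  t0 = rec X. b.((d.(X + 0))\{b,d} + d.(X + 0 + (b.X + d.0))) | ··b··> t1
  t1 = (d.((rec X. b.((d.(X + 0))\{b,d} + d.(X + 0 + (b.X + d.0)))) + 0))\{b,d} + d.((rec X. b.((d.(X + 0))\{b,d} + d.(X + 0 + (b.X + d.0)))) + 0 + (b.(rec X. b.((d.(X + 0))\{b,d} + d.(X + 0 + (b.X + d.0)))) + d.0)) | ··d··> t2
  t2 = (rec X. b.((d.(X + 0))\{b,d} + d.(X + 0 + (b.X + d.0)))) + 0 + (b.(rec X. b.((d.(X + 0))\{b,d} + d.(X + 0 + (b.X + d.0)))) + d.0) | ··b··> t0, ··b··> t1, ··d··> t3
  t3 = 0 | ∅
Bisimilarity quotient blocks:
  B0 = {s0}
  B1 = {s1}
  B2 = {s2}
  B3 = {t0}
  B4 = {t1}
  B5 = {t2}
  B6 = {t3}
s0 ∈ B0, t0 ∈ B3 → different blocks

NO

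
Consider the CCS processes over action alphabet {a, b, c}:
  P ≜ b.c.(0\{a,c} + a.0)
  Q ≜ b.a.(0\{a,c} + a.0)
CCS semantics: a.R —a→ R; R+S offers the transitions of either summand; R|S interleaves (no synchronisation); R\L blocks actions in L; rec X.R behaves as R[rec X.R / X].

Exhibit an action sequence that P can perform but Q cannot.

P's transition system — 4 states:
  p0 = b.c.(0\{a,c} + a.0) ⊢ -b-> p1
  p1 = c.(0\{a,c} + a.0) ⊢ -c-> p2
  p2 = 0\{a,c} + a.0 ⊢ -a-> p3
  p3 = 0 ⊢ deadlocked
Q's transition system — 4 states:
  q0 = b.a.(0\{a,c} + a.0) ⊢ -b-> q1
  q1 = a.(0\{a,c} + a.0) ⊢ -a-> q2
  q2 = 0\{a,c} + a.0 ⊢ -a-> q3
  q3 = 0 ⊢ deadlocked
Trace ⟨bc⟩ through P, begin at {p0}:
  [1] b ⇒ {p1}
  [2] c ⇒ {p2}
  — P admits the full trace.
Trace ⟨bc⟩ through Q, begin at {q0}:
  [1] b ⇒ {q1}
  [2] c ⇒ ∅ (Q stuck)

bc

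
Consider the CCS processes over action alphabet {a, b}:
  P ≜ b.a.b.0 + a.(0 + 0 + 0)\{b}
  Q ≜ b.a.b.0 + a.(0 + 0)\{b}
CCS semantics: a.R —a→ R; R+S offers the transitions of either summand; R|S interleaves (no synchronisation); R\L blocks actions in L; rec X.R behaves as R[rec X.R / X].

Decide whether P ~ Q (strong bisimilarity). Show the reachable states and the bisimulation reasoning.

P ~ Q

Reachable graph of P (5 states):
  p0 = b.a.b.0 + a.(0 + 0 + 0)\{b} → ··a··> p1, ··b··> p2
  p1 = (0 + 0 + 0)\{b} → (no moves)
  p2 = a.b.0 → ··a··> p3
  p3 = b.0 → ··b··> p4
  p4 = 0 → (no moves)
Reachable graph of Q (5 states):
  q0 = b.a.b.0 + a.(0 + 0)\{b} → ··a··> q1, ··b··> q2
  q1 = (0 + 0)\{b} → (no moves)
  q2 = a.b.0 → ··a··> q3
  q3 = b.0 → ··b··> q4
  q4 = 0 → (no moves)
Partition-refinement fixed point:
  B0 = {p0, q0}
  B1 = {p2, q2}
  B2 = {p3, q3}
  B3 = {p1, p4, q1, q4}
p0 ∈ B0, q0 ∈ B0 → same block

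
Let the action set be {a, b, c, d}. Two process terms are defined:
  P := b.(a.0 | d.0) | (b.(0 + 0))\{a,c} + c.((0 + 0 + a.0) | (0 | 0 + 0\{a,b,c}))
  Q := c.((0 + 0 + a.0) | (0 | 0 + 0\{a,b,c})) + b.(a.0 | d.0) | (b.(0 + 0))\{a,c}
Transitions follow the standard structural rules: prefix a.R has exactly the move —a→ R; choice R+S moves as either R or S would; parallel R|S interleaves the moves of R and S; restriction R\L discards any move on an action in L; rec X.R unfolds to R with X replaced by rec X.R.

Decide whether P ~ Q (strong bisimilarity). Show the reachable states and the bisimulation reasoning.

YES

P's transition system — 12 states:
  m0 = b.(a.0 | d.0) | (b.(0 + 0))\{a,c} + c.((0 + 0 + a.0) | (0 | 0 + 0\{a,b,c})) | =b=> m1, =b=> m2, =c=> m3
  m1 = a.0 | d.0 | (b.(0 + 0))\{a,c} | =a=> m4, =b=> m5, =d=> m6
  m2 = b.(a.0 | d.0) | (0 + 0)\{a,c} | =b=> m5
  m3 = (0 + 0 + a.0) | (0 | 0 + 0\{a,b,c}) | =a=> m7
  m4 = 0 | d.0 | (b.(0 + 0))\{a,c} | =b=> m8, =d=> m9
  m5 = a.0 | d.0 | (0 + 0)\{a,c} | =a=> m8, =d=> m10
  m6 = a.0 | 0 | (b.(0 + 0))\{a,c} | =a=> m9, =b=> m10
  m7 = 0 | (0 | 0 + 0\{a,b,c}) | ·
  m8 = 0 | d.0 | (0 + 0)\{a,c} | =d=> m11
  m9 = 0 | 0 | (b.(0 + 0))\{a,c} | =b=> m11
  m10 = a.0 | 0 | (0 + 0)\{a,c} | =a=> m11
  m11 = 0 | 0 | (0 + 0)\{a,c} | ·
Q's transition system — 12 states:
  n0 = c.((0 + 0 + a.0) | (0 | 0 + 0\{a,b,c})) + b.(a.0 | d.0) | (b.(0 + 0))\{a,c} | =b=> n1, =b=> n2, =c=> n3
  n1 = a.0 | d.0 | (b.(0 + 0))\{a,c} | =a=> n4, =b=> n5, =d=> n6
  n2 = b.(a.0 | d.0) | (0 + 0)\{a,c} | =b=> n5
  n3 = (0 + 0 + a.0) | (0 | 0 + 0\{a,b,c}) | =a=> n7
  n4 = 0 | d.0 | (b.(0 + 0))\{a,c} | =b=> n8, =d=> n9
  n5 = a.0 | d.0 | (0 + 0)\{a,c} | =a=> n8, =d=> n10
  n6 = a.0 | 0 | (b.(0 + 0))\{a,c} | =a=> n9, =b=> n10
  n7 = 0 | (0 | 0 + 0\{a,b,c}) | ·
  n8 = 0 | d.0 | (0 + 0)\{a,c} | =d=> n11
  n9 = 0 | 0 | (b.(0 + 0))\{a,c} | =b=> n11
  n10 = a.0 | 0 | (0 + 0)\{a,c} | =a=> n11
  n11 = 0 | 0 | (0 + 0)\{a,c} | ·
Coarsest stable partition (strong bisimilarity classes):
  B0 = {m0, n0}
  B1 = {m1, n1}
  B2 = {m6, n6}
  B3 = {m10, m3, n10, n3}
  B4 = {m11, m7, n11, n7}
  B5 = {m9, n9}
  B6 = {m5, n5}
  B7 = {m8, n8}
  B8 = {m4, n4}
  B9 = {m2, n2}
m0 ∈ B0, n0 ∈ B0 → same block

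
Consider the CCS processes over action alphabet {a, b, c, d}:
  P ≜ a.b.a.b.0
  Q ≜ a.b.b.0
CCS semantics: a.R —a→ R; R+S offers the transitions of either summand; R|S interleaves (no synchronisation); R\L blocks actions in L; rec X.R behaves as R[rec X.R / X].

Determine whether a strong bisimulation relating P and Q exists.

LTS(P): 5 reachable states
  s0 = a.b.a.b.0 ⊢ ··a··> s1
  s1 = b.a.b.0 ⊢ ··b··> s2
  s2 = a.b.0 ⊢ ··a··> s3
  s3 = b.0 ⊢ ··b··> s4
  s4 = 0 ⊢ deadlocked
LTS(Q): 4 reachable states
  t0 = a.b.b.0 ⊢ ··a··> t1
  t1 = b.b.0 ⊢ ··b··> t2
  t2 = b.0 ⊢ ··b··> t3
  t3 = 0 ⊢ deadlocked
Partition-refinement fixed point:
  B0 = {s0}
  B1 = {s1}
  B2 = {s2}
  B3 = {s3, t2}
  B4 = {s4, t3}
  B5 = {t0}
  B6 = {t1}
s0 ∈ B0, t0 ∈ B5 → different blocks

P ≁ Q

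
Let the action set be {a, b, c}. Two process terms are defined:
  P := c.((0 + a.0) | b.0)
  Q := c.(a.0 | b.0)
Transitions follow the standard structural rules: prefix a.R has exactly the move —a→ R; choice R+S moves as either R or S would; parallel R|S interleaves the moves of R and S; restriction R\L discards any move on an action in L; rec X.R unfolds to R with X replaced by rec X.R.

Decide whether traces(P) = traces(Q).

traces(P) = traces(Q)

LTS(P): 5 reachable states
  u0 = c.((0 + a.0) | b.0) ⊢ =c=> u1
  u1 = (0 + a.0) | b.0 ⊢ =a=> u2, =b=> u3
  u2 = 0 | b.0 ⊢ =b=> u4
  u3 = (0 + a.0) | 0 ⊢ =a=> u4
  u4 = 0 | 0 ⊢ stopped
LTS(Q): 5 reachable states
  v0 = c.(a.0 | b.0) ⊢ =c=> v1
  v1 = a.0 | b.0 ⊢ =a=> v2, =b=> v3
  v2 = 0 | b.0 ⊢ =b=> v4
  v3 = a.0 | 0 ⊢ =a=> v4
  v4 = 0 | 0 ⊢ stopped
Partition-refinement fixed point:
  B0 = {u0, v0}
  B1 = {u1, v1}
  B2 = {u3, v3}
  B3 = {u4, v4}
  B4 = {u2, v2}
u0 ∈ B0, v0 ∈ B0 → same block
Bisimilar ⇒ trace-equivalent.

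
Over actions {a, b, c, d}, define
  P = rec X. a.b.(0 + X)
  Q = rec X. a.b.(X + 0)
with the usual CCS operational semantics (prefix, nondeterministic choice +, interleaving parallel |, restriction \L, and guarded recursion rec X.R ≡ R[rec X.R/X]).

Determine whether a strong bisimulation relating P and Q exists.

YES

Reachable graph of P (3 states):
  p0 = rec X. a.b.(0 + X) → --a--▸ p1
  p1 = b.(0 + (rec X. a.b.(0 + X))) → --b--▸ p2
  p2 = 0 + (rec X. a.b.(0 + X)) → --a--▸ p1
Reachable graph of Q (3 states):
  q0 = rec X. a.b.(X + 0) → --a--▸ q1
  q1 = b.((rec X. a.b.(X + 0)) + 0) → --b--▸ q2
  q2 = (rec X. a.b.(X + 0)) + 0 → --a--▸ q1
Partition-refinement fixed point:
  B0 = {p0, p2, q0, q2}
  B1 = {p1, q1}
p0 ∈ B0, q0 ∈ B0 → same block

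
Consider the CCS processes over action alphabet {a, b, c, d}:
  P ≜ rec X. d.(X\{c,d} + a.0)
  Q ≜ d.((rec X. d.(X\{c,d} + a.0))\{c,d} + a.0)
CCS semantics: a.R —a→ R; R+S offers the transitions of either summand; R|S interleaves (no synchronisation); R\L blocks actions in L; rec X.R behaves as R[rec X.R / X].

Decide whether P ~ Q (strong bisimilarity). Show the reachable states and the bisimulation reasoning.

P's transition system — 3 states:
  u0 = rec X. d.(X\{c,d} + a.0) has moves -d-> u1
  u1 = (rec X. d.(X\{c,d} + a.0))\{c,d} + a.0 has moves -a-> u2
  u2 = 0 has moves ·
Q's transition system — 3 states:
  v0 = d.((rec X. d.(X\{c,d} + a.0))\{c,d} + a.0) has moves -d-> v1
  v1 = (rec X. d.(X\{c,d} + a.0))\{c,d} + a.0 has moves -a-> v2
  v2 = 0 has moves ·
Bisimilarity quotient blocks:
  B0 = {u0, v0}
  B1 = {u1, v1}
  B2 = {u2, v2}
u0 ∈ B0, v0 ∈ B0 → same block

P ~ Q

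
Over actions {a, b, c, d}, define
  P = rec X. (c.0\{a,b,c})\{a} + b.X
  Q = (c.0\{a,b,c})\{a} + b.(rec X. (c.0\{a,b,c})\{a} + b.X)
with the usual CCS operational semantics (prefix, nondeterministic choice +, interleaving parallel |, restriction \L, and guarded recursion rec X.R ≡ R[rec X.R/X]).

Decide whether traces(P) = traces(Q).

LTS(P): 2 reachable states
  u0 = rec X. (c.0\{a,b,c})\{a} + b.X ⊢ --b--▸ u0, --c--▸ u1
  u1 = 0\{a,b,c}\{a} ⊢ stopped
LTS(Q): 3 reachable states
  v0 = (c.0\{a,b,c})\{a} + b.(rec X. (c.0\{a,b,c})\{a} + b.X) ⊢ --b--▸ v1, --c--▸ v2
  v1 = rec X. (c.0\{a,b,c})\{a} + b.X ⊢ --b--▸ v1, --c--▸ v2
  v2 = 0\{a,b,c}\{a} ⊢ stopped
Bisimilarity quotient blocks:
  B0 = {u0, v0, v1}
  B1 = {u1, v2}
u0 ∈ B0, v0 ∈ B0 → same block
Bisimilar ⇒ trace-equivalent.

YES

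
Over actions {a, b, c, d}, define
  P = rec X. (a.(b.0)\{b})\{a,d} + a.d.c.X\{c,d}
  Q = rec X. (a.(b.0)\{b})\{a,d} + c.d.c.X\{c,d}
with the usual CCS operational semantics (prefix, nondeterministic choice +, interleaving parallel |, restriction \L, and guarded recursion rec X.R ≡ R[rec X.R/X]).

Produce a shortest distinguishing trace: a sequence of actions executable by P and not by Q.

Reachable graph of P (5 states):
  s0 = rec X. (a.(b.0)\{b})\{a,d} + a.d.c.X\{c,d} has moves ··a··> s1
  s1 = d.c.(rec X. (a.(b.0)\{b})\{a,d} + a.d.c.X\{c,d})\{c,d} has moves ··d··> s2
  s2 = c.(rec X. (a.(b.0)\{b})\{a,d} + a.d.c.X\{c,d})\{c,d} has moves ··c··> s3
  s3 = (rec X. (a.(b.0)\{b})\{a,d} + a.d.c.X\{c,d})\{c,d} has moves ··a··> s4
  s4 = (d.c.(rec X. (a.(b.0)\{b})\{a,d} + a.d.c.X\{c,d})\{c,d})\{c,d} has moves (no moves)
Reachable graph of Q (4 states):
  t0 = rec X. (a.(b.0)\{b})\{a,d} + c.d.c.X\{c,d} has moves ··c··> t1
  t1 = d.c.(rec X. (a.(b.0)\{b})\{a,d} + c.d.c.X\{c,d})\{c,d} has moves ··d··> t2
  t2 = c.(rec X. (a.(b.0)\{b})\{a,d} + c.d.c.X\{c,d})\{c,d} has moves ··c··> t3
  t3 = (rec X. (a.(b.0)\{b})\{a,d} + c.d.c.X\{c,d})\{c,d} has moves (no moves)
Run σ = ⟨a⟩ on P: start {s0}
  after a @ step 1: {s1}
  P completes σ.
Run σ = ⟨a⟩ on Q: start {t0}
  after a @ step 1: ∅  — Q cannot continue

a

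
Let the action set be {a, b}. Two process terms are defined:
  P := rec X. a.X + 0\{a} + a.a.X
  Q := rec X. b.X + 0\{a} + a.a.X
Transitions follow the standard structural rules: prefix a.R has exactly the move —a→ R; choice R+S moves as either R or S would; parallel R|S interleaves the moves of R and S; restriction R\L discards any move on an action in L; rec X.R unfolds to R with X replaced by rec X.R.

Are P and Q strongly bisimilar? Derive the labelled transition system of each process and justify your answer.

P ≁ Q

LTS(P): 2 reachable states
  s0 = rec X. a.X + 0\{a} + a.a.X :: =a=> s0, =a=> s1
  s1 = a.(rec X. a.X + 0\{a} + a.a.X) :: =a=> s0
LTS(Q): 2 reachable states
  t0 = rec X. b.X + 0\{a} + a.a.X :: =a=> t1, =b=> t0
  t1 = a.(rec X. b.X + 0\{a} + a.a.X) :: =a=> t0
Partition-refinement fixed point:
  B0 = {s0, s1}
  B1 = {t0}
  B2 = {t1}
s0 ∈ B0, t0 ∈ B1 → different blocks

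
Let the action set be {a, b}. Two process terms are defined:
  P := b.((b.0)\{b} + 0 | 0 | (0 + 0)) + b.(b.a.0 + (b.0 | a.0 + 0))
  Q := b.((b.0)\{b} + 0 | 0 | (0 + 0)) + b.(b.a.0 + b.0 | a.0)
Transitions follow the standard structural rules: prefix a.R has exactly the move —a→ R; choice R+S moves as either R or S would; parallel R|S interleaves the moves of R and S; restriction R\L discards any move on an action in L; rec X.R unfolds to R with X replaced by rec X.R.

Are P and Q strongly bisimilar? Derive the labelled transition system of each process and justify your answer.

bisimilar

P's transition system — 8 states:
  m0 = b.((b.0)\{b} + 0 | 0 | (0 + 0)) + b.(b.a.0 + (b.0 | a.0 + 0)) has moves =b=> m1, =b=> m2
  m1 = (b.0)\{b} + 0 | 0 | (0 + 0) has moves ∅
  m2 = b.a.0 + (b.0 | a.0 + 0) has moves =a=> m3, =b=> m4, =b=> m5
  m3 = b.0 | 0 has moves =b=> m6
  m4 = 0 | a.0 has moves =a=> m6
  m5 = a.0 has moves =a=> m7
  m6 = 0 | 0 has moves ∅
  m7 = 0 has moves ∅
Q's transition system — 8 states:
  n0 = b.((b.0)\{b} + 0 | 0 | (0 + 0)) + b.(b.a.0 + b.0 | a.0) has moves =b=> n1, =b=> n2
  n1 = (b.0)\{b} + 0 | 0 | (0 + 0) has moves ∅
  n2 = b.a.0 + b.0 | a.0 has moves =a=> n3, =b=> n4, =b=> n5
  n3 = b.0 | 0 has moves =b=> n6
  n4 = 0 | a.0 has moves =a=> n6
  n5 = a.0 has moves =a=> n7
  n6 = 0 | 0 has moves ∅
  n7 = 0 has moves ∅
Partition-refinement fixed point:
  B0 = {m0, n0}
  B1 = {m1, m6, m7, n1, n6, n7}
  B2 = {m2, n2}
  B3 = {m4, m5, n4, n5}
  B4 = {m3, n3}
m0 ∈ B0, n0 ∈ B0 → same block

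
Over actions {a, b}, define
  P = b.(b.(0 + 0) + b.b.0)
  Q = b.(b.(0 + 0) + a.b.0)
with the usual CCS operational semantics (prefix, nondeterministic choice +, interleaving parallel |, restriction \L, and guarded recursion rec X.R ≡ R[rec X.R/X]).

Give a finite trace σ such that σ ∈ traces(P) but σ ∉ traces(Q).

LTS(P): 5 reachable states
  s0 = b.(b.(0 + 0) + b.b.0) ⊢ ··b··> s1
  s1 = b.(0 + 0) + b.b.0 ⊢ ··b··> s2, ··b··> s3
  s2 = 0 + 0 ⊢ (no moves)
  s3 = b.0 ⊢ ··b··> s4
  s4 = 0 ⊢ (no moves)
LTS(Q): 5 reachable states
  t0 = b.(b.(0 + 0) + a.b.0) ⊢ ··b··> t1
  t1 = b.(0 + 0) + a.b.0 ⊢ ··a··> t2, ··b··> t3
  t2 = b.0 ⊢ ··b··> t4
  t3 = 0 + 0 ⊢ (no moves)
  t4 = 0 ⊢ (no moves)
Trace ⟨bbb⟩ through P, begin at {s0}:
  after b @ step 1: {s1}
  after b @ step 2: {s2, s3}
  after b @ step 3: {s4}
  P completes σ.
Trace ⟨bbb⟩ through Q, begin at {t0}:
  after b @ step 1: {t1}
  after b @ step 2: {t3}
  after b @ step 3: ∅ (Q stuck)

bbb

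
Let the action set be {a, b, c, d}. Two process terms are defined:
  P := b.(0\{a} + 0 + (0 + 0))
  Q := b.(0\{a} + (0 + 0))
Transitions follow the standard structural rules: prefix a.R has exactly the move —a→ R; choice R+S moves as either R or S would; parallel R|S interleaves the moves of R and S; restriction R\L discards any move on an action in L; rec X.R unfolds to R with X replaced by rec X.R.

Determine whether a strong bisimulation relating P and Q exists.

P's transition system — 2 states:
  m0 = b.(0\{a} + 0 + (0 + 0)) :: --b--▸ m1
  m1 = 0\{a} + 0 + (0 + 0) :: deadlocked
Q's transition system — 2 states:
  n0 = b.(0\{a} + (0 + 0)) :: --b--▸ n1
  n1 = 0\{a} + (0 + 0) :: deadlocked
Partition-refinement fixed point:
  B0 = {m0, n0}
  B1 = {m1, n1}
m0 ∈ B0, n0 ∈ B0 → same block

YES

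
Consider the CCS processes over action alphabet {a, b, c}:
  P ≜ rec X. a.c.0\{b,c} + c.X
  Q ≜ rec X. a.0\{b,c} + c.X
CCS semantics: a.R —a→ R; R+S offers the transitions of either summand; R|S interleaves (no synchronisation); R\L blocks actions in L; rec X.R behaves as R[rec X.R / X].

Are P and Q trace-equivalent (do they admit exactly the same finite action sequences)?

NO — witness ⟨ac⟩

LTS(P): 3 reachable states
  s0 = rec X. a.c.0\{b,c} + c.X has moves --a--▸ s1, --c--▸ s0
  s1 = c.0\{b,c} has moves --c--▸ s2
  s2 = 0\{b,c} has moves (no moves)
LTS(Q): 2 reachable states
  t0 = rec X. a.0\{b,c} + c.X has moves --a--▸ t1, --c--▸ t0
  t1 = 0\{b,c} has moves (no moves)
Run σ = ⟨ac⟩ on P: start {s0}
  [1] a ⇒ {s1}
  [2] c ⇒ {s2}
  — P admits the full trace.
Run σ = ⟨ac⟩ on Q: start {t0}
  [1] a ⇒ {t1}
  [2] c ⇒ ∅  — Q cannot continue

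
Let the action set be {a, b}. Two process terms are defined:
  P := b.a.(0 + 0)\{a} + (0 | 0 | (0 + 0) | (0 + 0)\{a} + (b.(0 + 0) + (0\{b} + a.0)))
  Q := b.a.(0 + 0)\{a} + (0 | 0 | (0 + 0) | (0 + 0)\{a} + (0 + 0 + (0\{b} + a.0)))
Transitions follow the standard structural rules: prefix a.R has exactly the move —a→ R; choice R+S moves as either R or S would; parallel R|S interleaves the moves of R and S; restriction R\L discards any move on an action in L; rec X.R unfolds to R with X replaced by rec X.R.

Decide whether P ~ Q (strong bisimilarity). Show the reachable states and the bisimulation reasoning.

not bisimilar

P's transition system — 5 states:
  m0 = b.a.(0 + 0)\{a} + (0 | 0 | (0 + 0) | (0 + 0)\{a} + (b.(0 + 0) + (0\{b} + a.0))) ⊢ —a→ m1, —b→ m2, —b→ m3
  m1 = 0 ⊢ stopped
  m2 = 0 + 0 ⊢ stopped
  m3 = a.(0 + 0)\{a} ⊢ —a→ m4
  m4 = (0 + 0)\{a} ⊢ stopped
Q's transition system — 4 states:
  n0 = b.a.(0 + 0)\{a} + (0 | 0 | (0 + 0) | (0 + 0)\{a} + (0 + 0 + (0\{b} + a.0))) ⊢ —a→ n1, —b→ n2
  n1 = 0 ⊢ stopped
  n2 = a.(0 + 0)\{a} ⊢ —a→ n3
  n3 = (0 + 0)\{a} ⊢ stopped
Bisimilarity quotient blocks:
  B0 = {m0}
  B1 = {m1, m2, m4, n1, n3}
  B2 = {m3, n2}
  B3 = {n0}
m0 ∈ B0, n0 ∈ B3 → different blocks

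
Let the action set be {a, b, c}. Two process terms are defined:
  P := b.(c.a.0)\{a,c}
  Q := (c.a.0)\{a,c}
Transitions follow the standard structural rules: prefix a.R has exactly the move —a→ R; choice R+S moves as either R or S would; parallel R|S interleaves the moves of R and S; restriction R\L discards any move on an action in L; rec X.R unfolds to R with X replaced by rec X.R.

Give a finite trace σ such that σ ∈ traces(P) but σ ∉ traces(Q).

b

LTS(P): 2 reachable states
  m0 = b.(c.a.0)\{a,c} ⊢ —b→ m1
  m1 = (c.a.0)\{a,c} ⊢ ∅
LTS(Q): 1 reachable states
  n0 = (c.a.0)\{a,c} ⊢ ∅
Run σ = ⟨b⟩ on P: start {m0}
  after b @ step 1: {m1}
  — P admits the full trace.
Run σ = ⟨b⟩ on Q: start {n0}
  after b @ step 1: ∅  — Q cannot continue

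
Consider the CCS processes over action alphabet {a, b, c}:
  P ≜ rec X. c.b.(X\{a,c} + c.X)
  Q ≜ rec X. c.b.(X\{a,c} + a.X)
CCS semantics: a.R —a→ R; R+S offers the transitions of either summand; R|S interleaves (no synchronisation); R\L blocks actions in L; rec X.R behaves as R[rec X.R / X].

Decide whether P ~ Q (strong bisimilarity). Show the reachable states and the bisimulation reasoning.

not bisimilar

P's transition system — 3 states:
  s0 = rec X. c.b.(X\{a,c} + c.X) :: —c→ s1
  s1 = b.((rec X. c.b.(X\{a,c} + c.X))\{a,c} + c.(rec X. c.b.(X\{a,c} + c.X))) :: —b→ s2
  s2 = (rec X. c.b.(X\{a,c} + c.X))\{a,c} + c.(rec X. c.b.(X\{a,c} + c.X)) :: —c→ s0
Q's transition system — 3 states:
  t0 = rec X. c.b.(X\{a,c} + a.X) :: —c→ t1
  t1 = b.((rec X. c.b.(X\{a,c} + a.X))\{a,c} + a.(rec X. c.b.(X\{a,c} + a.X))) :: —b→ t2
  t2 = (rec X. c.b.(X\{a,c} + a.X))\{a,c} + a.(rec X. c.b.(X\{a,c} + a.X)) :: —a→ t0
Bisimilarity quotient blocks:
  B0 = {s0}
  B1 = {s1}
  B2 = {s2}
  B3 = {t0}
  B4 = {t1}
  B5 = {t2}
s0 ∈ B0, t0 ∈ B3 → different blocks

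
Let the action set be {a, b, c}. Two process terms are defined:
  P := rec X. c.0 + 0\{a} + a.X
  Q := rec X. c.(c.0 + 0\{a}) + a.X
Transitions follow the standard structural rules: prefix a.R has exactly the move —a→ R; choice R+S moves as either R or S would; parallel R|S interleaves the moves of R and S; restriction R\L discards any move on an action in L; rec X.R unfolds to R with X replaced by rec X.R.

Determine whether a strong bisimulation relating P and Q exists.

LTS(P): 2 reachable states
  m0 = rec X. c.0 + 0\{a} + a.X | -a-> m0, -c-> m1
  m1 = 0 | deadlocked
LTS(Q): 3 reachable states
  n0 = rec X. c.(c.0 + 0\{a}) + a.X | -a-> n0, -c-> n1
  n1 = c.0 + 0\{a} | -c-> n2
  n2 = 0 | deadlocked
Bisimilarity quotient blocks:
  B0 = {m0}
  B1 = {m1, n2}
  B2 = {n0}
  B3 = {n1}
m0 ∈ B0, n0 ∈ B2 → different blocks

P ≁ Q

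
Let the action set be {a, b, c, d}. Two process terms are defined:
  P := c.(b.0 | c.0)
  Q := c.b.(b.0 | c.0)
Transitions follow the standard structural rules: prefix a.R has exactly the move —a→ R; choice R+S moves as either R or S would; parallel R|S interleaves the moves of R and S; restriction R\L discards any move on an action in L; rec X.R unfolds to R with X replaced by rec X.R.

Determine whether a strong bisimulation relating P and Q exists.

not bisimilar

LTS(P): 5 reachable states
  u0 = c.(b.0 | c.0) ⊢ —c→ u1
  u1 = b.0 | c.0 ⊢ —b→ u2, —c→ u3
  u2 = 0 | c.0 ⊢ —c→ u4
  u3 = b.0 | 0 ⊢ —b→ u4
  u4 = 0 | 0 ⊢ ∅
LTS(Q): 6 reachable states
  v0 = c.b.(b.0 | c.0) ⊢ —c→ v1
  v1 = b.(b.0 | c.0) ⊢ —b→ v2
  v2 = b.0 | c.0 ⊢ —b→ v3, —c→ v4
  v3 = 0 | c.0 ⊢ —c→ v5
  v4 = b.0 | 0 ⊢ —b→ v5
  v5 = 0 | 0 ⊢ ∅
Partition-refinement fixed point:
  B0 = {u0}
  B1 = {u1, v2}
  B2 = {u2, v3}
  B3 = {u4, v5}
  B4 = {u3, v4}
  B5 = {v0}
  B6 = {v1}
u0 ∈ B0, v0 ∈ B5 → different blocks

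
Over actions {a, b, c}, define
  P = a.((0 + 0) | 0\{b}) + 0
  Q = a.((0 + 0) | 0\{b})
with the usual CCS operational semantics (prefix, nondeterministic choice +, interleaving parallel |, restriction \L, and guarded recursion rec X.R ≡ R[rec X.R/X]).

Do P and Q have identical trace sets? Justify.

P's transition system — 2 states:
  m0 = a.((0 + 0) | 0\{b}) + 0 has moves =a=> m1
  m1 = (0 + 0) | 0\{b} has moves (no moves)
Q's transition system — 2 states:
  n0 = a.((0 + 0) | 0\{b}) has moves =a=> n1
  n1 = (0 + 0) | 0\{b} has moves (no moves)
Partition-refinement fixed point:
  B0 = {m0, n0}
  B1 = {m1, n1}
m0 ∈ B0, n0 ∈ B0 → same block
Bisimilar ⇒ trace-equivalent.

traces(P) = traces(Q)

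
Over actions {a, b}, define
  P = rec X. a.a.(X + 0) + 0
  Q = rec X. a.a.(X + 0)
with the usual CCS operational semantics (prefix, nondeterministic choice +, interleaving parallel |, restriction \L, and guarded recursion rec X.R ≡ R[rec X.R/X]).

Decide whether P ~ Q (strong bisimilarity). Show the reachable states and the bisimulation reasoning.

LTS(P): 3 reachable states
  m0 = rec X. a.a.(X + 0) + 0 has moves -a-> m1
  m1 = a.((rec X. a.a.(X + 0) + 0) + 0) has moves -a-> m2
  m2 = (rec X. a.a.(X + 0) + 0) + 0 has moves -a-> m1
LTS(Q): 3 reachable states
  n0 = rec X. a.a.(X + 0) has moves -a-> n1
  n1 = a.((rec X. a.a.(X + 0)) + 0) has moves -a-> n2
  n2 = (rec X. a.a.(X + 0)) + 0 has moves -a-> n1
Coarsest stable partition (strong bisimilarity classes):
  B0 = {m0, m1, m2, n0, n1, n2}
m0 ∈ B0, n0 ∈ B0 → same block

P ~ Q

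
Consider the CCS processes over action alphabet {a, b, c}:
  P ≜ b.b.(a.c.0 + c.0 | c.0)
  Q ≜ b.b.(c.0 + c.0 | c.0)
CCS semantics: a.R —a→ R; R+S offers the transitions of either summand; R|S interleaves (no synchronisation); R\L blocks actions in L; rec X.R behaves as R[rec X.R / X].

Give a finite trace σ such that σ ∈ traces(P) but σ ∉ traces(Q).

bba

LTS(P): 8 reachable states
  p0 = b.b.(a.c.0 + c.0 | c.0) | —b→ p1
  p1 = b.(a.c.0 + c.0 | c.0) | —b→ p2
  p2 = a.c.0 + c.0 | c.0 | —a→ p3, —c→ p4, —c→ p5
  p3 = c.0 | —c→ p6
  p4 = 0 | c.0 | —c→ p7
  p5 = c.0 | 0 | —c→ p7
  p6 = 0 | ∅
  p7 = 0 | 0 | ∅
LTS(Q): 7 reachable states
  q0 = b.b.(c.0 + c.0 | c.0) | —b→ q1
  q1 = b.(c.0 + c.0 | c.0) | —b→ q2
  q2 = c.0 + c.0 | c.0 | —c→ q3, —c→ q4, —c→ q5
  q3 = 0 | ∅
  q4 = 0 | c.0 | —c→ q6
  q5 = c.0 | 0 | —c→ q6
  q6 = 0 | 0 | ∅
Executing bba from P (initial set {p0}):
  [1] b ⇒ {p1}
  [2] b ⇒ {p2}
  [3] a ⇒ {p3}
  P completes σ.
Executing bba from Q (initial set {q0}):
  [1] b ⇒ {q1}
  [2] b ⇒ {q2}
  [3] a ⇒ no successor for Q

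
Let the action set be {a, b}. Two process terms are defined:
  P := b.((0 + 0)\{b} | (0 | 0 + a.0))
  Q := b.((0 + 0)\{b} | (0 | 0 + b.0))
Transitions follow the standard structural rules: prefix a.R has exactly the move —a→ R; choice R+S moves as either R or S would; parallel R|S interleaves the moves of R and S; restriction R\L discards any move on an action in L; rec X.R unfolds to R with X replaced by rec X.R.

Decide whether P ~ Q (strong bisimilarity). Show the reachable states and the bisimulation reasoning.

NO

P's transition system — 3 states:
  s0 = b.((0 + 0)\{b} | (0 | 0 + a.0)) → —b→ s1
  s1 = (0 + 0)\{b} | (0 | 0 + a.0) → —a→ s2
  s2 = (0 + 0)\{b} | 0 → ∅
Q's transition system — 3 states:
  t0 = b.((0 + 0)\{b} | (0 | 0 + b.0)) → —b→ t1
  t1 = (0 + 0)\{b} | (0 | 0 + b.0) → —b→ t2
  t2 = (0 + 0)\{b} | 0 → ∅
Bisimilarity quotient blocks:
  B0 = {s0}
  B1 = {s1}
  B2 = {s2, t2}
  B3 = {t0}
  B4 = {t1}
s0 ∈ B0, t0 ∈ B3 → different blocks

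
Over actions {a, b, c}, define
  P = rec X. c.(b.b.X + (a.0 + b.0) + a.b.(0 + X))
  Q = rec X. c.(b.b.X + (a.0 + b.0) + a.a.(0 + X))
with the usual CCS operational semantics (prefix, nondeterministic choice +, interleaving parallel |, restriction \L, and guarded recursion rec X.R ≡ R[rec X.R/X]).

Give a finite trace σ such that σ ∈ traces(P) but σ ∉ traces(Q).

cab

Reachable graph of P (6 states):
  p0 = rec X. c.(b.b.X + (a.0 + b.0) + a.b.(0 + X)) → -c-> p1
  p1 = b.b.(rec X. c.(b.b.X + (a.0 + b.0) + a.b.(0 + X))) + (a.0 + b.0) + a.b.(0 + (rec X. c.(b.b.X + (a.0 + b.0) + a.b.(0 + X)))) → -a-> p2, -a-> p3, -b-> p2, -b-> p4
  p2 = 0 → ·
  p3 = b.(0 + (rec X. c.(b.b.X + (a.0 + b.0) + a.b.(0 + X)))) → -b-> p5
  p4 = b.(rec X. c.(b.b.X + (a.0 + b.0) + a.b.(0 + X))) → -b-> p0
  p5 = 0 + (rec X. c.(b.b.X + (a.0 + b.0) + a.b.(0 + X))) → -c-> p1
Reachable graph of Q (6 states):
  q0 = rec X. c.(b.b.X + (a.0 + b.0) + a.a.(0 + X)) → -c-> q1
  q1 = b.b.(rec X. c.(b.b.X + (a.0 + b.0) + a.a.(0 + X))) + (a.0 + b.0) + a.a.(0 + (rec X. c.(b.b.X + (a.0 + b.0) + a.a.(0 + X)))) → -a-> q2, -a-> q3, -b-> q2, -b-> q4
  q2 = 0 → ·
  q3 = a.(0 + (rec X. c.(b.b.X + (a.0 + b.0) + a.a.(0 + X)))) → -a-> q5
  q4 = b.(rec X. c.(b.b.X + (a.0 + b.0) + a.a.(0 + X))) → -b-> q0
  q5 = 0 + (rec X. c.(b.b.X + (a.0 + b.0) + a.a.(0 + X))) → -c-> q1
Run σ = ⟨cab⟩ on P: start {p0}
  step 1 (c): {p1}
  step 2 (a): {p2, p3}
  step 3 (b): {p5}
  — P admits the full trace.
Run σ = ⟨cab⟩ on Q: start {q0}
  step 1 (c): {q1}
  step 2 (a): {q2, q3}
  step 3 (b): ∅  — Q cannot continue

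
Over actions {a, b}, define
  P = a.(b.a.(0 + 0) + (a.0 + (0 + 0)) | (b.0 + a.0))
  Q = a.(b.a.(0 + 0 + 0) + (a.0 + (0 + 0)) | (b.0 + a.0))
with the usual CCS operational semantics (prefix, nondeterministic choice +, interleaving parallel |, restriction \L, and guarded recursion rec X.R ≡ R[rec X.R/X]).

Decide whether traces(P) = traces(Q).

trace-equivalent

P's transition system — 7 states:
  m0 = a.(b.a.(0 + 0) + (a.0 + (0 + 0)) | (b.0 + a.0)) | -a-> m1
  m1 = b.a.(0 + 0) + (a.0 + (0 + 0)) | (b.0 + a.0) | -a-> m2, -a-> m3, -b-> m2, -b-> m4
  m2 = (a.0 + (0 + 0)) | 0 | -a-> m5
  m3 = 0 | (b.0 + a.0) | -a-> m5, -b-> m5
  m4 = a.(0 + 0) | -a-> m6
  m5 = 0 | 0 | ∅
  m6 = 0 + 0 | ∅
Q's transition system — 7 states:
  n0 = a.(b.a.(0 + 0 + 0) + (a.0 + (0 + 0)) | (b.0 + a.0)) | -a-> n1
  n1 = b.a.(0 + 0 + 0) + (a.0 + (0 + 0)) | (b.0 + a.0) | -a-> n2, -a-> n3, -b-> n2, -b-> n4
  n2 = (a.0 + (0 + 0)) | 0 | -a-> n5
  n3 = 0 | (b.0 + a.0) | -a-> n5, -b-> n5
  n4 = a.(0 + 0 + 0) | -a-> n6
  n5 = 0 | 0 | ∅
  n6 = 0 + 0 + 0 | ∅
Coarsest stable partition (strong bisimilarity classes):
  B0 = {m0, n0}
  B1 = {m1, n1}
  B2 = {m2, m4, n2, n4}
  B3 = {m5, m6, n5, n6}
  B4 = {m3, n3}
m0 ∈ B0, n0 ∈ B0 → same block
Bisimilar ⇒ trace-equivalent.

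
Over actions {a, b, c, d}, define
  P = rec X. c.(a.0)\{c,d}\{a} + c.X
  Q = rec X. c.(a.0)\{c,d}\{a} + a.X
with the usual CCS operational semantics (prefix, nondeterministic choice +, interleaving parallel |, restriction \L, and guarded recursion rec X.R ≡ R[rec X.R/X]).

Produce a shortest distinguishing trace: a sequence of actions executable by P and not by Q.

cc

Reachable graph of P (2 states):
  p0 = rec X. c.(a.0)\{c,d}\{a} + c.X → —c→ p0, —c→ p1
  p1 = (a.0)\{c,d}\{a} → stopped
Reachable graph of Q (2 states):
  q0 = rec X. c.(a.0)\{c,d}\{a} + a.X → —a→ q0, —c→ q1
  q1 = (a.0)\{c,d}\{a} → stopped
Run σ = ⟨cc⟩ on P: start {p0}
  step 1 (c): {p0, p1}
  step 2 (c): {p0, p1}
  P completes σ.
Run σ = ⟨cc⟩ on Q: start {q0}
  step 1 (c): {q1}
  step 2 (c): ∅ (Q stuck)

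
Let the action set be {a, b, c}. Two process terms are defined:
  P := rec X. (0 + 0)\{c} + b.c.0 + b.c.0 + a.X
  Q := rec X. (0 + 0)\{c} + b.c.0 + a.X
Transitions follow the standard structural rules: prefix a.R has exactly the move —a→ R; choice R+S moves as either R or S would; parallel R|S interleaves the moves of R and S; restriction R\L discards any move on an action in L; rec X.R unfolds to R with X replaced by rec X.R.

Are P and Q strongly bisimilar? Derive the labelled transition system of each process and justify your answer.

bisimilar

Reachable graph of P (3 states):
  s0 = rec X. (0 + 0)\{c} + b.c.0 + b.c.0 + a.X ⊢ —a→ s0, —b→ s1
  s1 = c.0 ⊢ —c→ s2
  s2 = 0 ⊢ (no moves)
Reachable graph of Q (3 states):
  t0 = rec X. (0 + 0)\{c} + b.c.0 + a.X ⊢ —a→ t0, —b→ t1
  t1 = c.0 ⊢ —c→ t2
  t2 = 0 ⊢ (no moves)
Bisimilarity quotient blocks:
  B0 = {s0, t0}
  B1 = {s1, t1}
  B2 = {s2, t2}
s0 ∈ B0, t0 ∈ B0 → same block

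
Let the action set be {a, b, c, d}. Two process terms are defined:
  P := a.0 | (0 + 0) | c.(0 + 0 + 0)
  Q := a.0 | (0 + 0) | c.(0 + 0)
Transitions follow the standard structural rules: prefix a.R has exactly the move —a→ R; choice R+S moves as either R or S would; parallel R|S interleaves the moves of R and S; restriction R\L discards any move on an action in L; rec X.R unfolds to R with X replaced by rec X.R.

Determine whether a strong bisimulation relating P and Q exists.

LTS(P): 4 reachable states
  u0 = a.0 | (0 + 0) | c.(0 + 0 + 0) ⊢ —a→ u1, —c→ u2
  u1 = 0 | (0 + 0) | c.(0 + 0 + 0) ⊢ —c→ u3
  u2 = a.0 | (0 + 0) | (0 + 0 + 0) ⊢ —a→ u3
  u3 = 0 | (0 + 0) | (0 + 0 + 0) ⊢ stopped
LTS(Q): 4 reachable states
  v0 = a.0 | (0 + 0) | c.(0 + 0) ⊢ —a→ v1, —c→ v2
  v1 = 0 | (0 + 0) | c.(0 + 0) ⊢ —c→ v3
  v2 = a.0 | (0 + 0) | (0 + 0) ⊢ —a→ v3
  v3 = 0 | (0 + 0) | (0 + 0) ⊢ stopped
Partition-refinement fixed point:
  B0 = {u0, v0}
  B1 = {u2, v2}
  B2 = {u3, v3}
  B3 = {u1, v1}
u0 ∈ B0, v0 ∈ B0 → same block

P ~ Q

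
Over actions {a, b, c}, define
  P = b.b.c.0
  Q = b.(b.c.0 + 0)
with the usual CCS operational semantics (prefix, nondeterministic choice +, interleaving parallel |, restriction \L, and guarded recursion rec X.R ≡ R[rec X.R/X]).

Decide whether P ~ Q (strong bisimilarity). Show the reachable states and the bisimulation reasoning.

P ~ Q

P's transition system — 4 states:
  s0 = b.b.c.0 ⊢ --b--▸ s1
  s1 = b.c.0 ⊢ --b--▸ s2
  s2 = c.0 ⊢ --c--▸ s3
  s3 = 0 ⊢ deadlocked
Q's transition system — 4 states:
  t0 = b.(b.c.0 + 0) ⊢ --b--▸ t1
  t1 = b.c.0 + 0 ⊢ --b--▸ t2
  t2 = c.0 ⊢ --c--▸ t3
  t3 = 0 ⊢ deadlocked
Coarsest stable partition (strong bisimilarity classes):
  B0 = {s0, t0}
  B1 = {s1, t1}
  B2 = {s2, t2}
  B3 = {s3, t3}
s0 ∈ B0, t0 ∈ B0 → same block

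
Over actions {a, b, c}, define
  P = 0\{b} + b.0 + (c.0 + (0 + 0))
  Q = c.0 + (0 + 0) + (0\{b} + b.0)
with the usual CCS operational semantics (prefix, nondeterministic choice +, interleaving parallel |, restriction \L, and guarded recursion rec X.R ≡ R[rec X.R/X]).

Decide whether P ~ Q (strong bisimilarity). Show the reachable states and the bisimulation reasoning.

YES

Reachable graph of P (2 states):
  p0 = 0\{b} + b.0 + (c.0 + (0 + 0)) :: —b→ p1, —c→ p1
  p1 = 0 :: stopped
Reachable graph of Q (2 states):
  q0 = c.0 + (0 + 0) + (0\{b} + b.0) :: —b→ q1, —c→ q1
  q1 = 0 :: stopped
Coarsest stable partition (strong bisimilarity classes):
  B0 = {p0, q0}
  B1 = {p1, q1}
p0 ∈ B0, q0 ∈ B0 → same block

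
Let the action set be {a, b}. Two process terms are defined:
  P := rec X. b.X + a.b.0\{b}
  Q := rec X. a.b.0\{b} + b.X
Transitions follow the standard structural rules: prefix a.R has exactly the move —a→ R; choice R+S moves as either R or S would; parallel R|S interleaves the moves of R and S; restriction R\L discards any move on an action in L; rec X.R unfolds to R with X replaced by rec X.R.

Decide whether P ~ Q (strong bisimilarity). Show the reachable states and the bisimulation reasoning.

bisimilar

P's transition system — 3 states:
  s0 = rec X. b.X + a.b.0\{b} :: ··a··> s1, ··b··> s0
  s1 = b.0\{b} :: ··b··> s2
  s2 = 0\{b} :: deadlocked
Q's transition system — 3 states:
  t0 = rec X. a.b.0\{b} + b.X :: ··a··> t1, ··b··> t0
  t1 = b.0\{b} :: ··b··> t2
  t2 = 0\{b} :: deadlocked
Partition-refinement fixed point:
  B0 = {s0, t0}
  B1 = {s1, t1}
  B2 = {s2, t2}
s0 ∈ B0, t0 ∈ B0 → same block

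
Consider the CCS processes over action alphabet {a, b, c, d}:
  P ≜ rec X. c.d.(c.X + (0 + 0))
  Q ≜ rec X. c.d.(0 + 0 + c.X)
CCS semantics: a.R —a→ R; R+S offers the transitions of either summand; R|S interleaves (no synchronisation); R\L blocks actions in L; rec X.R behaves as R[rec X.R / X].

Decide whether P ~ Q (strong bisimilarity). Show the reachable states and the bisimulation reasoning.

P's transition system — 3 states:
  p0 = rec X. c.d.(c.X + (0 + 0)) → --c--▸ p1
  p1 = d.(c.(rec X. c.d.(c.X + (0 + 0))) + (0 + 0)) → --d--▸ p2
  p2 = c.(rec X. c.d.(c.X + (0 + 0))) + (0 + 0) → --c--▸ p0
Q's transition system — 3 states:
  q0 = rec X. c.d.(0 + 0 + c.X) → --c--▸ q1
  q1 = d.(0 + 0 + c.(rec X. c.d.(0 + 0 + c.X))) → --d--▸ q2
  q2 = 0 + 0 + c.(rec X. c.d.(0 + 0 + c.X)) → --c--▸ q0
Partition-refinement fixed point:
  B0 = {p0, q0}
  B1 = {p1, q1}
  B2 = {p2, q2}
p0 ∈ B0, q0 ∈ B0 → same block

bisimilar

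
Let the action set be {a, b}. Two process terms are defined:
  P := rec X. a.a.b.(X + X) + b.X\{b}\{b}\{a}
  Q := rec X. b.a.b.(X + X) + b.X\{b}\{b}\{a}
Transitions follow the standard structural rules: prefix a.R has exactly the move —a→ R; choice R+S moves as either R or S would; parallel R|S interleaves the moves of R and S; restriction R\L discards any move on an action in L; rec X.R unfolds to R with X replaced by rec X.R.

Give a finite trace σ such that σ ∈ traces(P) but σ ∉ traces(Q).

a

Reachable graph of P (5 states):
  m0 = rec X. a.a.b.(X + X) + b.X\{b}\{b}\{a} has moves =a=> m1, =b=> m2
  m1 = a.b.((rec X. a.a.b.(X + X) + b.X\{b}\{b}\{a}) + (rec X. a.a.b.(X + X) + b.X\{b}\{b}\{a})) has moves =a=> m3
  m2 = (rec X. a.a.b.(X + X) + b.X\{b}\{b}\{a})\{b}\{b}\{a} has moves ·
  m3 = b.((rec X. a.a.b.(X + X) + b.X\{b}\{b}\{a}) + (rec X. a.a.b.(X + X) + b.X\{b}\{b}\{a})) has moves =b=> m4
  m4 = (rec X. a.a.b.(X + X) + b.X\{b}\{b}\{a}) + (rec X. a.a.b.(X + X) + b.X\{b}\{b}\{a}) has moves =a=> m1, =b=> m2
Reachable graph of Q (5 states):
  n0 = rec X. b.a.b.(X + X) + b.X\{b}\{b}\{a} has moves =b=> n1, =b=> n2
  n1 = (rec X. b.a.b.(X + X) + b.X\{b}\{b}\{a})\{b}\{b}\{a} has moves ·
  n2 = a.b.((rec X. b.a.b.(X + X) + b.X\{b}\{b}\{a}) + (rec X. b.a.b.(X + X) + b.X\{b}\{b}\{a})) has moves =a=> n3
  n3 = b.((rec X. b.a.b.(X + X) + b.X\{b}\{b}\{a}) + (rec X. b.a.b.(X + X) + b.X\{b}\{b}\{a})) has moves =b=> n4
  n4 = (rec X. b.a.b.(X + X) + b.X\{b}\{b}\{a}) + (rec X. b.a.b.(X + X) + b.X\{b}\{b}\{a}) has moves =b=> n1, =b=> n2
Trace ⟨a⟩ through P, begin at {m0}:
  [1] a ⇒ {m1}
  P completes σ.
Trace ⟨a⟩ through Q, begin at {n0}:
  [1] a ⇒ no successor for Q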